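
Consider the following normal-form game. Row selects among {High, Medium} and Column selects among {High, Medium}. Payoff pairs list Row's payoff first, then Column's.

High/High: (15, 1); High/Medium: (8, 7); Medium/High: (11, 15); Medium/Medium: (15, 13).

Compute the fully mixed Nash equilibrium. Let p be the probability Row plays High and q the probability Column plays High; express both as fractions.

p = 1/4, q = 7/11

Each player's mixing probability is pinned down by making the *other* player indifferent.
Column indifferent between High and Medium: p·1 + (1−p)·15 = p·7 + (1−p)·13 ⟹ 15 + (-14)p = 13 + (-6)p ⟹ p = 1/4.
Row indifferent between High and Medium: q·15 + (1−q)·8 = q·11 + (1−q)·15 ⟹ 8 + 7q = 15 + (-4)q ⟹ q = 7/11.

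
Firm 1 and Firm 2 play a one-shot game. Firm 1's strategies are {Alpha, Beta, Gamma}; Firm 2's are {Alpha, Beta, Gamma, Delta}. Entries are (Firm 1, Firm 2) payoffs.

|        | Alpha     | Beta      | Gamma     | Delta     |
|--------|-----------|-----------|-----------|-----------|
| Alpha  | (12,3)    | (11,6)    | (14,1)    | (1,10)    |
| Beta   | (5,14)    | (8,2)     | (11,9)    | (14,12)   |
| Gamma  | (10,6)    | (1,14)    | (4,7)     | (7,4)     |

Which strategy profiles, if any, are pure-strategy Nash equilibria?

A profile is a Nash equilibrium when each player is best-responding to the other.
Firm 1's best responses — vs Alpha: Alpha (payoff 12); vs Beta: Alpha (payoff 11); vs Gamma: Alpha (payoff 14); vs Delta: Beta (payoff 14).
Firm 2's best responses — vs Alpha: Delta (payoff 10); vs Beta: Alpha (payoff 14); vs Gamma: Beta (payoff 14).
No cell has both players best-responding. For instance, Firm 1's best reply to Delta is Beta, but against Beta Firm 2 prefers Alpha over Delta.

None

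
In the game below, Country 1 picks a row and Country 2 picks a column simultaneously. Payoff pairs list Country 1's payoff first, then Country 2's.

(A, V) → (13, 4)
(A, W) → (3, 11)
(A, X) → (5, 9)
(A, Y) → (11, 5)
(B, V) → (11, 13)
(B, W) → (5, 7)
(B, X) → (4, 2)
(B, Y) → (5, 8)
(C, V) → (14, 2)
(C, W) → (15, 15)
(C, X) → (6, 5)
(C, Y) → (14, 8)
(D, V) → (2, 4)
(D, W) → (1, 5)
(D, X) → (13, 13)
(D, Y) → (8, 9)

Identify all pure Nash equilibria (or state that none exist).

Check mutual best responses: a cell is a NE iff neither player can gain by unilaterally deviating.
Country 1's best responses — vs V: C (payoff 14); vs W: C (payoff 15); vs X: D (payoff 13); vs Y: C (payoff 14).
Country 2's best responses — vs A: W (payoff 11); vs B: V (payoff 13); vs C: W (payoff 15); vs D: X (payoff 13).
Mutual best responses occur at (C, W) and (D, X); at each, neither player gains by switching.

(C, W) and (D, X)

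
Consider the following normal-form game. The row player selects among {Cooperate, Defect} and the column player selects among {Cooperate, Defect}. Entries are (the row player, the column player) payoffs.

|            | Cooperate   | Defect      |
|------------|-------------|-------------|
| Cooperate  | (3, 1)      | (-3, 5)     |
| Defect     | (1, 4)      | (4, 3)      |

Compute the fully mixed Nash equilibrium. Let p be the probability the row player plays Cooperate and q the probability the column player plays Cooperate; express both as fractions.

In a mixed NE each player is indifferent between their pure strategies, so the opponent's mix sets the indifference.
The column player indifferent between Cooperate and Defect: p·1 + (1−p)·4 = p·5 + (1−p)·3 ⟹ 4 + (-3)p = 3 + 2p ⟹ p = 1/5.
The row player indifferent between Cooperate and Defect: q·3 + (1−q)·(-3) = q·1 + (1−q)·4 ⟹ (-3) + 6q = 4 + (-3)q ⟹ q = 7/9.

p = 1/5, q = 7/9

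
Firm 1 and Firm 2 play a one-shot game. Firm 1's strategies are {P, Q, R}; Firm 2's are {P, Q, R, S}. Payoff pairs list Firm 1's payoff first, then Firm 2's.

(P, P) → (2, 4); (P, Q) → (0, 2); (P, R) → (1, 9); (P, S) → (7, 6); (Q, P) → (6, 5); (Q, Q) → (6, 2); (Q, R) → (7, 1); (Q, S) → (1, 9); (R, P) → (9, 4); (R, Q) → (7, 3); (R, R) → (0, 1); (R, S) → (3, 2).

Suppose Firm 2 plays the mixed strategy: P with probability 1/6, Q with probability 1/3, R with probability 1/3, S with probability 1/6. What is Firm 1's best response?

Firm 1's best reply maximizes expected payoff against the mix.
P: (1/6)·2 + (1/3)·0 + (1/3)·1 + (1/6)·7 = 11/6
Q: (1/6)·6 + (1/3)·6 + (1/3)·7 + (1/6)·1 = 11/2
R: (1/6)·9 + (1/3)·7 + (1/3)·0 + (1/6)·3 = 13/3
Highest expected payoff is 11/2, from Q.

Q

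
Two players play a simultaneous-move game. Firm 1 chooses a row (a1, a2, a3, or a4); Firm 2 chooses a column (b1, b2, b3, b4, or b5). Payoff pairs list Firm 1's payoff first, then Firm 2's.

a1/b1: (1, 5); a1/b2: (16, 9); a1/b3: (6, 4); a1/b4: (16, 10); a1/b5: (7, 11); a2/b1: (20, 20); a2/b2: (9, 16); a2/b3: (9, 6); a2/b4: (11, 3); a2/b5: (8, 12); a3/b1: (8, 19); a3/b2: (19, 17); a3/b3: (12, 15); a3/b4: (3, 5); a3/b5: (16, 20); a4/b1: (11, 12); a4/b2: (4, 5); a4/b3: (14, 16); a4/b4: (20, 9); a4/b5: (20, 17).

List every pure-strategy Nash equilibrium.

(a2, b1) and (a4, b5)

Find each player's best response to every opponent strategy; NE are the intersections.
Firm 1's best responses — vs b1: a2 (payoff 20); vs b2: a3 (payoff 19); vs b3: a4 (payoff 14); vs b4: a4 (payoff 20); vs b5: a4 (payoff 20).
Firm 2's best responses — vs a1: b5 (payoff 11); vs a2: b1 (payoff 20); vs a3: b5 (payoff 20); vs a4: b5 (payoff 17).
Mutual best responses occur at (a2, b1) and (a4, b5); at each, neither player gains by switching.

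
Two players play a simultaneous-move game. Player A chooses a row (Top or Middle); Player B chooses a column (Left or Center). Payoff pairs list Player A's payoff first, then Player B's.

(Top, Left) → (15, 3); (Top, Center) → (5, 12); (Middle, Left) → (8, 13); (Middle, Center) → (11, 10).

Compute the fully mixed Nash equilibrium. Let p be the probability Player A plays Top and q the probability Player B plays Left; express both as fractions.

In a mixed NE each player is indifferent between their pure strategies, so the opponent's mix sets the indifference.
Player B indifferent between Left and Center: p·3 + (1−p)·13 = p·12 + (1−p)·10 ⟹ 13 + (-10)p = 10 + 2p ⟹ p = 1/4.
Player A indifferent between Top and Middle: q·15 + (1−q)·5 = q·8 + (1−q)·11 ⟹ 5 + 10q = 11 + (-3)q ⟹ q = 6/13.

p = 1/4, q = 6/13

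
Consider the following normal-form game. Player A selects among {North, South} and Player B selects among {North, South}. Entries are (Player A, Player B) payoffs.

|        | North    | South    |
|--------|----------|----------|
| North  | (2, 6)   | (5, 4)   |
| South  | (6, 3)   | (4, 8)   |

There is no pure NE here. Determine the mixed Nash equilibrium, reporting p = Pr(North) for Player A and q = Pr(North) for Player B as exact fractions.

p = 5/7, q = 1/5

In a mixed NE each player is indifferent between their pure strategies, so the opponent's mix sets the indifference.
Player B indifferent between North and South: p·6 + (1−p)·3 = p·4 + (1−p)·8 ⟹ 3 + 3p = 8 + (-4)p ⟹ p = 5/7.
Player A indifferent between North and South: q·2 + (1−q)·5 = q·6 + (1−q)·4 ⟹ 5 + (-3)q = 4 + 2q ⟹ q = 1/5.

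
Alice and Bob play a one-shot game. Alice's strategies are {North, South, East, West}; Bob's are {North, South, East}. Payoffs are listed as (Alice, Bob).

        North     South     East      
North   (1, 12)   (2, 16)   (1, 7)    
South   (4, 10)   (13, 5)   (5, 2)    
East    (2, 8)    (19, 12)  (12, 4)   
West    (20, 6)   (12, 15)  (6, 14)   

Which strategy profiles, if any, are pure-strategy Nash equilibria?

Check mutual best responses: a cell is a NE iff neither player can gain by unilaterally deviating.
Alice's best responses — vs North: West (payoff 20); vs South: East (payoff 19); vs East: East (payoff 12).
Bob's best responses — vs North: South (payoff 16); vs South: North (payoff 10); vs East: South (payoff 12); vs West: South (payoff 15).
The only mutual best response is (East, South); neither player gains by switching there.

(East, South)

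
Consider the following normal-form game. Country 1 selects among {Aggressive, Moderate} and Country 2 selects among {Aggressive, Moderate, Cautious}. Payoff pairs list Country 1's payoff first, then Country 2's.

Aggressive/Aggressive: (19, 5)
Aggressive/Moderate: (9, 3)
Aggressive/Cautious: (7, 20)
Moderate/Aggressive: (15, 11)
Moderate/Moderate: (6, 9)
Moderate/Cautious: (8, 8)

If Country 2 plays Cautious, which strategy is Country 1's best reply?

Moderate

With Country 2 fixed at Cautious, Country 1's payoffs are: Aggressive → 7, Moderate → 8.
The maximum is 8, achieved by Moderate.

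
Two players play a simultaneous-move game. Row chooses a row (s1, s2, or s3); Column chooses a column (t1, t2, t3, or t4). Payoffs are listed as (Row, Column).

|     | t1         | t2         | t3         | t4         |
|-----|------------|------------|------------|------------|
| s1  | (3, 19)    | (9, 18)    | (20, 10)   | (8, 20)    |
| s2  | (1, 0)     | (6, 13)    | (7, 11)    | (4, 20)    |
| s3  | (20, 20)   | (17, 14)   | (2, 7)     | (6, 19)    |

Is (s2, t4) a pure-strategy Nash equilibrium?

Holding Column at t4: Row gets 4 from s2 but could get 8 by switching to s1. Row has a profitable deviation.

No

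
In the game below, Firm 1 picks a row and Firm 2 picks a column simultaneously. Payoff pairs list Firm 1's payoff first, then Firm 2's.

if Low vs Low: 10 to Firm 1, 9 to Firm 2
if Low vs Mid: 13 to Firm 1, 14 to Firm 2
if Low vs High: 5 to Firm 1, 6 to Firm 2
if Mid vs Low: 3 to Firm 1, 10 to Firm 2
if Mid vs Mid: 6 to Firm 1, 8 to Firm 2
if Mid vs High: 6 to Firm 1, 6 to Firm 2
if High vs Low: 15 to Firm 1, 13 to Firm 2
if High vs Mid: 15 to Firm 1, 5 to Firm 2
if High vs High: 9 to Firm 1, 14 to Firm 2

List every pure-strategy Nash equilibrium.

Check mutual best responses: a cell is a NE iff neither player can gain by unilaterally deviating.
Firm 1's best responses — vs Low: High (payoff 15); vs Mid: High (payoff 15); vs High: High (payoff 9).
Firm 2's best responses — vs Low: Mid (payoff 14); vs Mid: Low (payoff 10); vs High: High (payoff 14).
The only mutual best response is (High, High); neither player gains by switching there.

(High, High)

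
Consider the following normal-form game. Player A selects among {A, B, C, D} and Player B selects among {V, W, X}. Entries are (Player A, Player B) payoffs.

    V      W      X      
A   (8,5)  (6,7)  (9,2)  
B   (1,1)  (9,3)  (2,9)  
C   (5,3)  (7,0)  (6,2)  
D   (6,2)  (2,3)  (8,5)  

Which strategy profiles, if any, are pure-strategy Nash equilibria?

None

A profile is a Nash equilibrium when each player is best-responding to the other.
Player A's best responses — vs V: A (payoff 8); vs W: B (payoff 9); vs X: A (payoff 9).
Player B's best responses — vs A: W (payoff 7); vs B: X (payoff 9); vs C: V (payoff 3); vs D: X (payoff 5).
No cell has both players best-responding. For instance, Player A's best reply to W is B, but against B Player B prefers X over W.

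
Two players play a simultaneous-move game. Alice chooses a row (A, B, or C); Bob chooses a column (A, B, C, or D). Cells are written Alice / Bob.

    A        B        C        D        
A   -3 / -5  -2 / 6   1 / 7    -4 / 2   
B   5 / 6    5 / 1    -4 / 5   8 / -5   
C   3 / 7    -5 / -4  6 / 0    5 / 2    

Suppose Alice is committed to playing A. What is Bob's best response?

C

With Alice fixed at A, Bob's payoffs are: A → -5, B → 6, C → 7, D → 2.
The maximum is 7, achieved by C.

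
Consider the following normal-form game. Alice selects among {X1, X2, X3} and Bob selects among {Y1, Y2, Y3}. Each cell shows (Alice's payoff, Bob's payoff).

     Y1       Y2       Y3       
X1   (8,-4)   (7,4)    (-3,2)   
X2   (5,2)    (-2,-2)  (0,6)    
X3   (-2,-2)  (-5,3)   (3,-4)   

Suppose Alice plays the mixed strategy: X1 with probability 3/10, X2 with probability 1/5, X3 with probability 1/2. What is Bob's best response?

Compute Bob's expected payoff from each pure strategy against the given mix.
Y1: (3/10)·(-4) + (1/5)·2 + (1/2)·(-2) = -9/5
Y2: (3/10)·4 + (1/5)·(-2) + (1/2)·3 = 23/10
Y3: (3/10)·2 + (1/5)·6 + (1/2)·(-4) = -1/5
Highest expected payoff is 23/10, from Y2.

Y2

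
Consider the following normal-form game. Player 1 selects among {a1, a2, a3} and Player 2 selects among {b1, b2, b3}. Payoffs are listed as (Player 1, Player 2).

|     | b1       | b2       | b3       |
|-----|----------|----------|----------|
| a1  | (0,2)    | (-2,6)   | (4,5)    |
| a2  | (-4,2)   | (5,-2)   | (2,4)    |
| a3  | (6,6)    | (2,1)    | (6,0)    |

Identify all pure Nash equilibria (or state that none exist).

(a3, b1)

Check mutual best responses: a cell is a NE iff neither player can gain by unilaterally deviating.
Player 1's best responses — vs b1: a3 (payoff 6); vs b2: a2 (payoff 5); vs b3: a3 (payoff 6).
Player 2's best responses — vs a1: b2 (payoff 6); vs a2: b3 (payoff 4); vs a3: b1 (payoff 6).
The only mutual best response is (a3, b1); neither player gains by switching there.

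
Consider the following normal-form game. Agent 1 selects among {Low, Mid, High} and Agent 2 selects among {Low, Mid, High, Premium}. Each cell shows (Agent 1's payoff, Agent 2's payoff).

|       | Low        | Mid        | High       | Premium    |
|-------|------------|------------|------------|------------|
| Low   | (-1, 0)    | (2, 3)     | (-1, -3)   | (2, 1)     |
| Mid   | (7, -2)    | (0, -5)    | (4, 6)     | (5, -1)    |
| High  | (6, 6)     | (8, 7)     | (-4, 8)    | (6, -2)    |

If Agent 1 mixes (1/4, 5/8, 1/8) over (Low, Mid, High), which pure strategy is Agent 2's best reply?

High

Compute Agent 2's expected payoff from each pure strategy against the given mix.
Low: (1/4)·0 + (5/8)·(-2) + (1/8)·6 = -1/2
Mid: (1/4)·3 + (5/8)·(-5) + (1/8)·7 = -3/2
High: (1/4)·(-3) + (5/8)·6 + (1/8)·8 = 4
Premium: (1/4)·1 + (5/8)·(-1) + (1/8)·(-2) = -5/8
Highest expected payoff is 4, from High.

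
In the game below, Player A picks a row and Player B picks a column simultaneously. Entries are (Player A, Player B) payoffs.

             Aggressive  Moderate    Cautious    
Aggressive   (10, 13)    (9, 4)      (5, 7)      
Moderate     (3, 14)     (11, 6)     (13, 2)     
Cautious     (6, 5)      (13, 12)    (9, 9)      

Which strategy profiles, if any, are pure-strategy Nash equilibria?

Find each player's best response to every opponent strategy; NE are the intersections.
Player A's best responses — vs Aggressive: Aggressive (payoff 10); vs Moderate: Cautious (payoff 13); vs Cautious: Moderate (payoff 13).
Player B's best responses — vs Aggressive: Aggressive (payoff 13); vs Moderate: Aggressive (payoff 14); vs Cautious: Moderate (payoff 12).
Mutual best responses occur at (Aggressive, Aggressive) and (Cautious, Moderate); at each, neither player gains by switching.

(Aggressive, Aggressive) and (Cautious, Moderate)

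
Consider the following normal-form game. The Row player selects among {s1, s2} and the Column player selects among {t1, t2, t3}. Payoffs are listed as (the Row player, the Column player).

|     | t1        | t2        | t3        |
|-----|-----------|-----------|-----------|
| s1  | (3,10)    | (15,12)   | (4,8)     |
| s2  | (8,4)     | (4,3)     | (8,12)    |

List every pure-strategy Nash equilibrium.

Find each player's best response to every opponent strategy; NE are the intersections.
The Row player's best responses — vs t1: s2 (payoff 8); vs t2: s1 (payoff 15); vs t3: s2 (payoff 8).
The Column player's best responses — vs s1: t2 (payoff 12); vs s2: t3 (payoff 12).
Mutual best responses occur at (s1, t2) and (s2, t3); at each, neither player gains by switching.

(s1, t2) and (s2, t3)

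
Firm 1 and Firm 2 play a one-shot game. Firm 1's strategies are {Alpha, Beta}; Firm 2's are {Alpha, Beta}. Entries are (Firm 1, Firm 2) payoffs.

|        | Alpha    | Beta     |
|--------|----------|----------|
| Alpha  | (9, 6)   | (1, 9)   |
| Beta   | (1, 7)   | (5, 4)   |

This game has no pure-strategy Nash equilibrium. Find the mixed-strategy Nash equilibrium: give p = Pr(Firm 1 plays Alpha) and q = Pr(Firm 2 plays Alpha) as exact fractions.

Each player's mixing probability is pinned down by making the *other* player indifferent.
Firm 2 indifferent between Alpha and Beta: p·6 + (1−p)·7 = p·9 + (1−p)·4 ⟹ 7 + (-1)p = 4 + 5p ⟹ p = 1/2.
Firm 1 indifferent between Alpha and Beta: q·9 + (1−q)·1 = q·1 + (1−q)·5 ⟹ 1 + 8q = 5 + (-4)q ⟹ q = 1/3.

p = 1/2, q = 1/3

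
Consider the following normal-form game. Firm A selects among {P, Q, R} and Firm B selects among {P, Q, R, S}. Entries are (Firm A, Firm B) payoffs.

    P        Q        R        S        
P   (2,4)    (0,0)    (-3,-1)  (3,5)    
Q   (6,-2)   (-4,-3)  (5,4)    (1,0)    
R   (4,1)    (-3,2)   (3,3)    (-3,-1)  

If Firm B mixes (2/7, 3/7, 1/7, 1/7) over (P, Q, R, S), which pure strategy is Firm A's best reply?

Firm A's best reply maximizes expected payoff against the mix.
P: (2/7)·2 + (3/7)·0 + (1/7)·(-3) + (1/7)·3 = 4/7
Q: (2/7)·6 + (3/7)·(-4) + (1/7)·5 + (1/7)·1 = 6/7
R: (2/7)·4 + (3/7)·(-3) + (1/7)·3 + (1/7)·(-3) = -1/7
Highest expected payoff is 6/7, from Q.

Q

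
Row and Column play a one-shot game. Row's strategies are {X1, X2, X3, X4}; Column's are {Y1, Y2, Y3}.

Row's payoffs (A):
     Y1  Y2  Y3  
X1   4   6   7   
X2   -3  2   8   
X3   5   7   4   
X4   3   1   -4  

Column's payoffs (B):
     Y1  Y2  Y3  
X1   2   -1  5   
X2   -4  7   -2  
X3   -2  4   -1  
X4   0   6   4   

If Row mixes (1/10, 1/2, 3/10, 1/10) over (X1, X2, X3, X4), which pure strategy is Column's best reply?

Y2

Compute Column's expected payoff from each pure strategy against the given mix.
Y1: (1/10)·2 + (1/2)·(-4) + (3/10)·(-2) + (1/10)·0 = -12/5
Y2: (1/10)·(-1) + (1/2)·7 + (3/10)·4 + (1/10)·6 = 26/5
Y3: (1/10)·5 + (1/2)·(-2) + (3/10)·(-1) + (1/10)·4 = -2/5
Highest expected payoff is 26/5, from Y2.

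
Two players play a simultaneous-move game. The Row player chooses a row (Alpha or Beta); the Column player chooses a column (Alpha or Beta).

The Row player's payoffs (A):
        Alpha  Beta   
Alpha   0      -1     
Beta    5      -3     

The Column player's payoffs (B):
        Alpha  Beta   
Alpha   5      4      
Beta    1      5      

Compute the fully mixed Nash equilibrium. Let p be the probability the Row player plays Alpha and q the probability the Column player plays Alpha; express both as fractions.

Each player's mixing probability is pinned down by making the *other* player indifferent.
The Column player indifferent between Alpha and Beta: p·5 + (1−p)·1 = p·4 + (1−p)·5 ⟹ 1 + 4p = 5 + (-1)p ⟹ p = 4/5.
The Row player indifferent between Alpha and Beta: q·0 + (1−q)·(-1) = q·5 + (1−q)·(-3) ⟹ (-1) + 1q = (-3) + 8q ⟹ q = 2/7.

p = 4/5, q = 2/7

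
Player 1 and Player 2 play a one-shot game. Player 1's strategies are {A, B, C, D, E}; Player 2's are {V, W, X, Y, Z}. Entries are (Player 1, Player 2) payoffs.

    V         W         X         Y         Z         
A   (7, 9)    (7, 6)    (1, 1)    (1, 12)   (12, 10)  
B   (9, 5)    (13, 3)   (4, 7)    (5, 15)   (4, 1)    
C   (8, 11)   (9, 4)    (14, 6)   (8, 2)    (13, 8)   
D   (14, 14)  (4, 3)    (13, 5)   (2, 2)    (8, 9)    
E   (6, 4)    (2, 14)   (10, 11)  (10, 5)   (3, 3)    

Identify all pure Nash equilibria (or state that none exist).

(D, V)

Check mutual best responses: a cell is a NE iff neither player can gain by unilaterally deviating.
Player 1's best responses — vs V: D (payoff 14); vs W: B (payoff 13); vs X: C (payoff 14); vs Y: E (payoff 10); vs Z: C (payoff 13).
Player 2's best responses — vs A: Y (payoff 12); vs B: Y (payoff 15); vs C: V (payoff 11); vs D: V (payoff 14); vs E: W (payoff 14).
The only mutual best response is (D, V); neither player gains by switching there.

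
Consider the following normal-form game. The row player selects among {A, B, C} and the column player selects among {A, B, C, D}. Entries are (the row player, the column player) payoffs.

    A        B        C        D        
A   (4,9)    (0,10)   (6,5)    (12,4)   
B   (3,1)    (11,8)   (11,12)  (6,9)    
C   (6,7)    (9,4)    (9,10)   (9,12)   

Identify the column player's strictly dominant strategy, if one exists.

A strategy is strictly dominant if it gives the column player a strictly higher payoff than every other strategy, against every choice by the opponent.
A is not dominant: against A, B gives 10 > 9.
B is not dominant: against B, C gives 12 > 8.
C is not dominant: against A, A gives 9 > 5.
D is not dominant: against A, A gives 9 > 4.
No single strategy is best against every opponent action.

None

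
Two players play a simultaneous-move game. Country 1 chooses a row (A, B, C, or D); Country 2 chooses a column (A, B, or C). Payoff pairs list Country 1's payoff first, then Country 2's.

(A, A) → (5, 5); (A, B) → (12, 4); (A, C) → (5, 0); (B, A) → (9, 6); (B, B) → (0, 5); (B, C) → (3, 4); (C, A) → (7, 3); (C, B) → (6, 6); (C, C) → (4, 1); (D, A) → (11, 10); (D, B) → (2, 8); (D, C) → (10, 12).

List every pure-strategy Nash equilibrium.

(D, C)

A profile is a Nash equilibrium when each player is best-responding to the other.
Country 1's best responses — vs A: D (payoff 11); vs B: A (payoff 12); vs C: D (payoff 10).
Country 2's best responses — vs A: A (payoff 5); vs B: A (payoff 6); vs C: B (payoff 6); vs D: C (payoff 12).
The only mutual best response is (D, C); neither player gains by switching there.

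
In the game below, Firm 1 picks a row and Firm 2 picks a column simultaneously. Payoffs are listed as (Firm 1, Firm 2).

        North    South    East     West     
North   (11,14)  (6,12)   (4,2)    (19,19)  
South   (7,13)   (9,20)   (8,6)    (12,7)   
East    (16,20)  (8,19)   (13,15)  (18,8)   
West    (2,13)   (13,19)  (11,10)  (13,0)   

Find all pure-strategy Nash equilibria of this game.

Find each player's best response to every opponent strategy; NE are the intersections.
Firm 1's best responses — vs North: East (payoff 16); vs South: West (payoff 13); vs East: East (payoff 13); vs West: North (payoff 19).
Firm 2's best responses — vs North: West (payoff 19); vs South: South (payoff 20); vs East: North (payoff 20); vs West: South (payoff 19).
Mutual best responses occur at (North, West), (East, North), and (West, South); at each, neither player gains by switching.

(North, West), (East, North), and (West, South)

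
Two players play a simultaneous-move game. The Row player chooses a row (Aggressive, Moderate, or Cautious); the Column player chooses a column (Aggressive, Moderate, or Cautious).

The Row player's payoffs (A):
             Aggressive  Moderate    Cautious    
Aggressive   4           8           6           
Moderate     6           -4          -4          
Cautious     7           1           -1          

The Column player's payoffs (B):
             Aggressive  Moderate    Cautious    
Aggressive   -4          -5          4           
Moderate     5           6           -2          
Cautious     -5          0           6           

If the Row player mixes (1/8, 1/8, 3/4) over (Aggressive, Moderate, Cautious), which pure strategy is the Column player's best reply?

Cautious

The Column player's best reply maximizes expected payoff against the mix.
Aggressive: (1/8)·(-4) + (1/8)·5 + (3/4)·(-5) = -29/8
Moderate: (1/8)·(-5) + (1/8)·6 + (3/4)·0 = 1/8
Cautious: (1/8)·4 + (1/8)·(-2) + (3/4)·6 = 19/4
Highest expected payoff is 19/4, from Cautious.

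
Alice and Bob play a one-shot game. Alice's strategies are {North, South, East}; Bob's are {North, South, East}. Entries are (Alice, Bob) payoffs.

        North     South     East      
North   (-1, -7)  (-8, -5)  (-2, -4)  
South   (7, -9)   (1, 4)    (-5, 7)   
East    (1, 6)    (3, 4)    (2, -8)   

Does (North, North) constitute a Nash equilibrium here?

Holding Bob at North: Alice gets -1 from North but could get 7 by switching to South. Alice has a profitable deviation.

No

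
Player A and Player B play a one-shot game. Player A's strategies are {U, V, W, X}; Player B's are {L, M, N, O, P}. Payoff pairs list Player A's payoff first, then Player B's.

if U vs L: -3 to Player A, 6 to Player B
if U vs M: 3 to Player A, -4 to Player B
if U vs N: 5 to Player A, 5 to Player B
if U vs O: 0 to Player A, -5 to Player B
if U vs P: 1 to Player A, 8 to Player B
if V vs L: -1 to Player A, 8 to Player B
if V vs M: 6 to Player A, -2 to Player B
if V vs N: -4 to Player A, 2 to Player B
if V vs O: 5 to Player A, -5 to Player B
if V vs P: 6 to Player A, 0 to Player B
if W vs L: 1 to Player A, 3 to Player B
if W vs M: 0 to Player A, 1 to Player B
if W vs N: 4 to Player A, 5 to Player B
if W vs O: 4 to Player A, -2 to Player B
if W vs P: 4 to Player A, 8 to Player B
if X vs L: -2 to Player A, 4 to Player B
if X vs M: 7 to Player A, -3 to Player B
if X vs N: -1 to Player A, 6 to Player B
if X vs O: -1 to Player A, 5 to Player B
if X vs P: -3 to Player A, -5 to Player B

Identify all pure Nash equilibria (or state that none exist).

No pure-strategy Nash equilibrium

Check mutual best responses: a cell is a NE iff neither player can gain by unilaterally deviating.
Player A's best responses — vs L: W (payoff 1); vs M: X (payoff 7); vs N: U (payoff 5); vs O: V (payoff 5); vs P: V (payoff 6).
Player B's best responses — vs U: P (payoff 8); vs V: L (payoff 8); vs W: P (payoff 8); vs X: N (payoff 6).
No cell has both players best-responding. For instance, Player A's best reply to L is W, but against W Player B prefers P over L.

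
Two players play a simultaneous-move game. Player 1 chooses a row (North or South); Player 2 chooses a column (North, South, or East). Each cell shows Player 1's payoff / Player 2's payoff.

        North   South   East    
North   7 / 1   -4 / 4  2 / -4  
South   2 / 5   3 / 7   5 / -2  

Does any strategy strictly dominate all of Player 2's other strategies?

A strategy is strictly dominant if it gives Player 2 a strictly higher payoff than every other strategy, against every choice by the opponent.
South strictly dominates: vs North: 4 > each of {1, -4}; vs South: 7 > each of {5, -2}.

South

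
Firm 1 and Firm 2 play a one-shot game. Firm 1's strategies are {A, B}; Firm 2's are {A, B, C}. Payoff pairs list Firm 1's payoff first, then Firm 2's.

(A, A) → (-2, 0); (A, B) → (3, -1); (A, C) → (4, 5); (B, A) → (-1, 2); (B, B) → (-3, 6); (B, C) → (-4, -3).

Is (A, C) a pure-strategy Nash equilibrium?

Yes

Holding Firm 2 at C: Firm 1 gets 4 from A, versus -4 from B. No profitable deviation for Firm 1.
Holding Firm 1 at A: Firm 2 gets 5 from C, versus 0 from A, -1 from B. No profitable deviation for Firm 2 either.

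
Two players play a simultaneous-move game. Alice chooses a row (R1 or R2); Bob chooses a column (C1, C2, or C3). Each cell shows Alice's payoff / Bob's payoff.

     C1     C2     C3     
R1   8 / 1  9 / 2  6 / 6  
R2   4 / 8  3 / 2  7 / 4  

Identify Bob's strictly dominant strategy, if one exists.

None

Check whether one of Bob's strategies beats all alternatives regardless of what the opponent does.
C1 is not dominant: against R1, C2 gives 2 > 1.
C2 is not dominant: against R1, C3 gives 6 > 2.
C3 is not dominant: against R2, C1 gives 8 > 4.
No single strategy is best against every opponent action.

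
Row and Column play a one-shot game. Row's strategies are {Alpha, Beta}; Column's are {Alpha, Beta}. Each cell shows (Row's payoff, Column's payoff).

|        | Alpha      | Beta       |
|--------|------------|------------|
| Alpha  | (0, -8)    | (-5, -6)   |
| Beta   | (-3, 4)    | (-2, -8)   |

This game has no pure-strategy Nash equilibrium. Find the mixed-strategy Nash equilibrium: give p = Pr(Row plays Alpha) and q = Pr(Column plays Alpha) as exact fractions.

Each player's mixing probability is pinned down by making the *other* player indifferent.
Column indifferent between Alpha and Beta: p·(-8) + (1−p)·4 = p·(-6) + (1−p)·(-8) ⟹ 4 + (-12)p = (-8) + 2p ⟹ p = 6/7.
Row indifferent between Alpha and Beta: q·0 + (1−q)·(-5) = q·(-3) + (1−q)·(-2) ⟹ (-5) + 5q = (-2) + (-1)q ⟹ q = 1/2.

p = 6/7, q = 1/2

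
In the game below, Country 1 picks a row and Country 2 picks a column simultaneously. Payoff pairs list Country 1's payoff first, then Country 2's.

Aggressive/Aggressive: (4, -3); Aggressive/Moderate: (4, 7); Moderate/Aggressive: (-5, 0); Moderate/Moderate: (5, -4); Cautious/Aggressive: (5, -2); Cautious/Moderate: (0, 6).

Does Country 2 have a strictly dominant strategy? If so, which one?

A strategy is strictly dominant if it gives Country 2 a strictly higher payoff than every other strategy, against every choice by the opponent.
Aggressive is not dominant: against Aggressive, Moderate gives 7 > -3.
Moderate is not dominant: against Moderate, Aggressive gives 0 > -4.
No single strategy is best against every opponent action.

None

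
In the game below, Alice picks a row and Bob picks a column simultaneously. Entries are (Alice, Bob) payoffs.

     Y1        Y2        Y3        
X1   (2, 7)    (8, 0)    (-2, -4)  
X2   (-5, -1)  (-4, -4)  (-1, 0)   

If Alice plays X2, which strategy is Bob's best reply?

With Alice fixed at X2, Bob's payoffs are: Y1 → -1, Y2 → -4, Y3 → 0.
The maximum is 0, achieved by Y3.

Y3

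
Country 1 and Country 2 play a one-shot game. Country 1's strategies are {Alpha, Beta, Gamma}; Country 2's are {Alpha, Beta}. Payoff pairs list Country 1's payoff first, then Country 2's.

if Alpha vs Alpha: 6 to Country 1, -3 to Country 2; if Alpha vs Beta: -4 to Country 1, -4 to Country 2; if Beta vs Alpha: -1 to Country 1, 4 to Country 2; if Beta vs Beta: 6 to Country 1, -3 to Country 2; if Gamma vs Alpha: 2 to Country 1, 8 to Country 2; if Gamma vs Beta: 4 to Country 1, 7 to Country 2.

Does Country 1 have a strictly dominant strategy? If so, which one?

No strictly dominant strategy

A strategy is strictly dominant if it gives Country 1 a strictly higher payoff than every other strategy, against every choice by the opponent.
Alpha is not dominant: against Beta, Beta gives 6 > -4.
Beta is not dominant: against Alpha, Alpha gives 6 > -1.
Gamma is not dominant: against Alpha, Alpha gives 6 > 2.
No single strategy is best against every opponent action.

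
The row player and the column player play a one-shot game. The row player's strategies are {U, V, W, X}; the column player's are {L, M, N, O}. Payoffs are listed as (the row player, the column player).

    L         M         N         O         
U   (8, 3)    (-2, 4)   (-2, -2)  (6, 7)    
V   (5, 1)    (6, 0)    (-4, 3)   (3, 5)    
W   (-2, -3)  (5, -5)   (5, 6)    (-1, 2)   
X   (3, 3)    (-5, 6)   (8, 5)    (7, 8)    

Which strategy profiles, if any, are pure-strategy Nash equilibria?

A profile is a Nash equilibrium when each player is best-responding to the other.
The row player's best responses — vs L: U (payoff 8); vs M: V (payoff 6); vs N: X (payoff 8); vs O: X (payoff 7).
The column player's best responses — vs U: O (payoff 7); vs V: O (payoff 5); vs W: N (payoff 6); vs X: O (payoff 8).
The only mutual best response is (X, O); neither player gains by switching there.

(X, O)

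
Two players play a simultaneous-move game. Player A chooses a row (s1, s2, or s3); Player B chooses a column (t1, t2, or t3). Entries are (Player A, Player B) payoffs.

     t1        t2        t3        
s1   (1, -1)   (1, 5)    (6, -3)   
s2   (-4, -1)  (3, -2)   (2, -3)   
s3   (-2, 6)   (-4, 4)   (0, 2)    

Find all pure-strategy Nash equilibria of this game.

None

Check mutual best responses: a cell is a NE iff neither player can gain by unilaterally deviating.
Player A's best responses — vs t1: s1 (payoff 1); vs t2: s2 (payoff 3); vs t3: s1 (payoff 6).
Player B's best responses — vs s1: t2 (payoff 5); vs s2: t1 (payoff -1); vs s3: t1 (payoff 6).
No cell has both players best-responding. For instance, Player A's best reply to t3 is s1, but against s1 Player B prefers t2 over t3.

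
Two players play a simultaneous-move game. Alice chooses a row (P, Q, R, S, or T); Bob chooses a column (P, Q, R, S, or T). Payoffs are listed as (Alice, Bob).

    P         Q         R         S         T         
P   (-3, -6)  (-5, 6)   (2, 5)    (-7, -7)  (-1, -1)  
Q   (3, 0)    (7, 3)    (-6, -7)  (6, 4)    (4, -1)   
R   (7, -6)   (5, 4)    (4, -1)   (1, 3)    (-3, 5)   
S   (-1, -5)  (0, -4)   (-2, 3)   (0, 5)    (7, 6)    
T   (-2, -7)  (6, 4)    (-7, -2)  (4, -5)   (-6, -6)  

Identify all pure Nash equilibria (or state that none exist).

A profile is a Nash equilibrium when each player is best-responding to the other.
Alice's best responses — vs P: R (payoff 7); vs Q: Q (payoff 7); vs R: R (payoff 4); vs S: Q (payoff 6); vs T: S (payoff 7).
Bob's best responses — vs P: Q (payoff 6); vs Q: S (payoff 4); vs R: T (payoff 5); vs S: T (payoff 6); vs T: Q (payoff 4).
Mutual best responses occur at (Q, S) and (S, T); at each, neither player gains by switching.

(Q, S) and (S, T)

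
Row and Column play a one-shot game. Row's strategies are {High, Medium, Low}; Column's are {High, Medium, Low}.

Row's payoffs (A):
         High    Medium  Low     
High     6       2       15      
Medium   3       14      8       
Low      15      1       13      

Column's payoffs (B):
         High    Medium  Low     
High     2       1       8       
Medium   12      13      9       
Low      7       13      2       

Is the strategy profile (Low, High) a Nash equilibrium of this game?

Holding Column at High: Row gets 15 from Low, versus 6 from High, 3 from Medium. No profitable deviation for Row.
Holding Row at Low: Column gets 7 from High but could get 13 by switching to Medium. Column has a profitable deviation.

No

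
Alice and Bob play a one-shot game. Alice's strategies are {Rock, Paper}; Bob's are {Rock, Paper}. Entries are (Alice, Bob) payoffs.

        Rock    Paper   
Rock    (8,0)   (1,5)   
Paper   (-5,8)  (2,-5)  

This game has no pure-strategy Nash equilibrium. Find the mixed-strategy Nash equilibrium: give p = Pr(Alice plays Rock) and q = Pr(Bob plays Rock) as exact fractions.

p = 13/18, q = 1/14

Each player's mixing probability is pinned down by making the *other* player indifferent.
Bob indifferent between Rock and Paper: p·0 + (1−p)·8 = p·5 + (1−p)·(-5) ⟹ 8 + (-8)p = (-5) + 10p ⟹ p = 13/18.
Alice indifferent between Rock and Paper: q·8 + (1−q)·1 = q·(-5) + (1−q)·2 ⟹ 1 + 7q = 2 + (-7)q ⟹ q = 1/14.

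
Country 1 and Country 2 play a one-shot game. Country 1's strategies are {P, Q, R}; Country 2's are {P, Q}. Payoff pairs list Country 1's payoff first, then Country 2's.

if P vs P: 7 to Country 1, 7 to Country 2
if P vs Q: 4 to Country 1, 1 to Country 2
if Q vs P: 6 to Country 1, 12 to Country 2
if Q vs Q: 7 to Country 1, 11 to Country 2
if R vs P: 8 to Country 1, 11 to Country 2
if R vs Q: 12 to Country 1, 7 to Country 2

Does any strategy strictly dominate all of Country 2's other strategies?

P

Check whether one of Country 2's strategies beats all alternatives regardless of what the opponent does.
P strictly dominates: vs P: 7 > 1; vs Q: 12 > 11; vs R: 11 > 7.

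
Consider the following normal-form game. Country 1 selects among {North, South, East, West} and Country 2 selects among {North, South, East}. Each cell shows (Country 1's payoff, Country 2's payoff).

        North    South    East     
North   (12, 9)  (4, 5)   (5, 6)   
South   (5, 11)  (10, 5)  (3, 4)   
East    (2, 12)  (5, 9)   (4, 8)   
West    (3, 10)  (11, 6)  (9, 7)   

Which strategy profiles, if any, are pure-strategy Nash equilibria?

A profile is a Nash equilibrium when each player is best-responding to the other.
Country 1's best responses — vs North: North (payoff 12); vs South: West (payoff 11); vs East: West (payoff 9).
Country 2's best responses — vs North: North (payoff 9); vs South: North (payoff 11); vs East: North (payoff 12); vs West: North (payoff 10).
The only mutual best response is (North, North); neither player gains by switching there.

(North, North)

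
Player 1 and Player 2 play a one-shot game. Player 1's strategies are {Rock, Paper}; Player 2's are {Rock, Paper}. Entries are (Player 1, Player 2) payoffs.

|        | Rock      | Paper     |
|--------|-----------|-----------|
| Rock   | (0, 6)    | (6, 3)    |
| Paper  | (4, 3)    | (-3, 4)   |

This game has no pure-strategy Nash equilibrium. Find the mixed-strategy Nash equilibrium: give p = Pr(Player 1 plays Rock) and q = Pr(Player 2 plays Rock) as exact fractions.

p = 1/4, q = 9/13

In a mixed NE each player is indifferent between their pure strategies, so the opponent's mix sets the indifference.
Player 2 indifferent between Rock and Paper: p·6 + (1−p)·3 = p·3 + (1−p)·4 ⟹ 3 + 3p = 4 + (-1)p ⟹ p = 1/4.
Player 1 indifferent between Rock and Paper: q·0 + (1−q)·6 = q·4 + (1−q)·(-3) ⟹ 6 + (-6)q = (-3) + 7q ⟹ q = 9/13.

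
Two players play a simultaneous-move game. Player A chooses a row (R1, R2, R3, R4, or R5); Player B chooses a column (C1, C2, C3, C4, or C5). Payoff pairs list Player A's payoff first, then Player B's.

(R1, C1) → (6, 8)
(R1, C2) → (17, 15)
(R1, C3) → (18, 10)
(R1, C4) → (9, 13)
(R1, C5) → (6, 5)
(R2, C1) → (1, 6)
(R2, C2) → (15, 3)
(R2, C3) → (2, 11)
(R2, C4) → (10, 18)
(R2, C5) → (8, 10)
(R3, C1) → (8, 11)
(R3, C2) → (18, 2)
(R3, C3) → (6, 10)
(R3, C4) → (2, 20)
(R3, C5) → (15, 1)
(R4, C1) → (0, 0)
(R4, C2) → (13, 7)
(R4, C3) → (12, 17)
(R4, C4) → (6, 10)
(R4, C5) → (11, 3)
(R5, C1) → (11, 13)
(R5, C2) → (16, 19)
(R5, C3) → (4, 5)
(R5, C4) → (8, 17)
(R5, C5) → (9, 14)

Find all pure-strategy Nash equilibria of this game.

Find each player's best response to every opponent strategy; NE are the intersections.
Player A's best responses — vs C1: R5 (payoff 11); vs C2: R3 (payoff 18); vs C3: R1 (payoff 18); vs C4: R2 (payoff 10); vs C5: R3 (payoff 15).
Player B's best responses — vs R1: C2 (payoff 15); vs R2: C4 (payoff 18); vs R3: C4 (payoff 20); vs R4: C3 (payoff 17); vs R5: C2 (payoff 19).
The only mutual best response is (R2, C4); neither player gains by switching there.

(R2, C4)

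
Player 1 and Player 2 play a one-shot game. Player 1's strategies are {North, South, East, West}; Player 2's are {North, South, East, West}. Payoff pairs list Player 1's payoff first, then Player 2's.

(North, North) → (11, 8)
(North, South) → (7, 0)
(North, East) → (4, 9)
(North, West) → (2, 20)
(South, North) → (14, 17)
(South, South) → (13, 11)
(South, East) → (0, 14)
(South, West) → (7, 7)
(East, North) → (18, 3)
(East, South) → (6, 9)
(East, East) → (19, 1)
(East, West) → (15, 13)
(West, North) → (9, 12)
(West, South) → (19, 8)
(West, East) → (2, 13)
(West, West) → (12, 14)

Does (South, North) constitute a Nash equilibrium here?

Holding Player 2 at North: Player 1 gets 14 from South but could get 18 by switching to East. Player 1 has a profitable deviation.

No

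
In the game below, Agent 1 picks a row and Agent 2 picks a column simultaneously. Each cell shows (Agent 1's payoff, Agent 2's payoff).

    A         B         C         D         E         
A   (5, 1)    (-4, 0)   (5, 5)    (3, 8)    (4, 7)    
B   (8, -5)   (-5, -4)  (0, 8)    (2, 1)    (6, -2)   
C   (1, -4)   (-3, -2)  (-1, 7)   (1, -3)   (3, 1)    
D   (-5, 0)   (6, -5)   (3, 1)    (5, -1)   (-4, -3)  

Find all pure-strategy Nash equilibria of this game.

There is no pure-strategy Nash equilibrium

Check mutual best responses: a cell is a NE iff neither player can gain by unilaterally deviating.
Agent 1's best responses — vs A: B (payoff 8); vs B: D (payoff 6); vs C: A (payoff 5); vs D: D (payoff 5); vs E: B (payoff 6).
Agent 2's best responses — vs A: D (payoff 8); vs B: C (payoff 8); vs C: C (payoff 7); vs D: C (payoff 1).
No cell has both players best-responding. For instance, Agent 1's best reply to A is B, but against B Agent 2 prefers C over A.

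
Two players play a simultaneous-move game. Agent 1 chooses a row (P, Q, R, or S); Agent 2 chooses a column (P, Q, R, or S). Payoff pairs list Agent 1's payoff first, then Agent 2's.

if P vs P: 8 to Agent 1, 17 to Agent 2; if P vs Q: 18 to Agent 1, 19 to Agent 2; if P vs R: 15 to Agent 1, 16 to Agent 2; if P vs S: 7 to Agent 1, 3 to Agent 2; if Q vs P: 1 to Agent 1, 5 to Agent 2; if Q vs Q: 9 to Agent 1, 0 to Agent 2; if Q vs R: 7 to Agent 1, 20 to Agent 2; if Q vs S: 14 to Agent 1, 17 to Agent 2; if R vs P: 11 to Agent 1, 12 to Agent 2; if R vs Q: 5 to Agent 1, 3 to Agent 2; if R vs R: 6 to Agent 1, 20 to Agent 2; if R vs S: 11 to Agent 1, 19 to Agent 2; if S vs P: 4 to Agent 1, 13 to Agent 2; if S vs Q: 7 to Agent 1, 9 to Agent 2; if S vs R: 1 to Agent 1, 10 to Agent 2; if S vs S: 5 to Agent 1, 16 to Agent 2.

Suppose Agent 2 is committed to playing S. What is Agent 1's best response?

Q

With Agent 2 fixed at S, Agent 1's payoffs are: P → 7, Q → 14, R → 11, S → 5.
The maximum is 14, achieved by Q.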